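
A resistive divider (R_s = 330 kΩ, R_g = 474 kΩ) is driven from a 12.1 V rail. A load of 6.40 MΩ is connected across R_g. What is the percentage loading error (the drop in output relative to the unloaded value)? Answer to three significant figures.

2.95 %

The divider's output (Thévenin) resistance is R_s‖R_g = 194.6 kΩ.
Fractional drop under load = R_th/(R_th + R_L) = 194.6 / (194.6 + 6400) = 0.02950.
So the output falls by 2.95 %.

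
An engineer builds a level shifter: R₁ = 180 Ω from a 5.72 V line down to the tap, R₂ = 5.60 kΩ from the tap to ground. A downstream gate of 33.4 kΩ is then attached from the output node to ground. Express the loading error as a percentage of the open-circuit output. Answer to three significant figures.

The divider's output (Thévenin) resistance is R₁‖R₂ = 174.4 Ω.
Fractional drop under load = R_th/(R_th + R_L) = 174.4 / (174.4 + 33400) = 0.005194.
So the output falls by 0.519 %.

0.519 %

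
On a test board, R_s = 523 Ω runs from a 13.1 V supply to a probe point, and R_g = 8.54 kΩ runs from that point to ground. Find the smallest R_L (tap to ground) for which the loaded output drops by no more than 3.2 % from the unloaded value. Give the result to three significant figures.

Output resistance R_th = R_s‖R_g = (523 × 8540)/9063 = 492.8 Ω.
The fractional drop is R_th/(R_th + R_L); requiring this ≤ 0.0320 gives R_L ≥ R_th(1/0.0320 − 1) = 492.8 × 30.25 = 14.9 kΩ.

R_L(min) ≈ 14.9 kΩ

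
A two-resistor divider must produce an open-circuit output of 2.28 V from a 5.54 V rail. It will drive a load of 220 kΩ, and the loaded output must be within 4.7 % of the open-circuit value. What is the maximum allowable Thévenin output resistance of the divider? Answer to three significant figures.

Loading drop = R_th/(R_th + R_L) ≤ 0.0470, so R_th ≤ R_L · ε/(1−ε) = 220 kΩ × 0.0470/0.9530 = 10.8 kΩ.
(Any R1, R2 with R2/(R1+R2) = 0.412 and R1‖R2 ≤ 10.8 kΩ will meet the spec.)

R_th ≤ 10.8 kΩ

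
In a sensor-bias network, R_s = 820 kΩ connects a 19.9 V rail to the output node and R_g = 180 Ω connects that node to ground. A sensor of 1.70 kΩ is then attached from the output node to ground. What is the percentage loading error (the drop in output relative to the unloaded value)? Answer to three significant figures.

9.57 %

Unloaded V = 19.9 × 180/820200 = 0.0043673 V.
Loaded: R_g‖R_L = 162.8 Ω, giving V = 19.9 × 162.8/820200 = 0.0039493 V.
Drop = (0.0043673 − 0.0039493) / 0.0043673 = 9.57 %.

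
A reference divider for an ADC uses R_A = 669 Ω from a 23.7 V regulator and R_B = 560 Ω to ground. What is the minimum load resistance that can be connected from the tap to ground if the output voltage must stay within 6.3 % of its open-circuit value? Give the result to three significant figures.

Output resistance R_th = R_A‖R_B = (669 × 560)/1229 = 304.8 Ω.
The fractional drop is R_th/(R_th + R_L); requiring this ≤ 0.0630 gives R_L ≥ R_th(1/0.0630 − 1) = 304.8 × 14.87 = 4.53 kΩ.

R_L(min) ≈ 4.53 kΩ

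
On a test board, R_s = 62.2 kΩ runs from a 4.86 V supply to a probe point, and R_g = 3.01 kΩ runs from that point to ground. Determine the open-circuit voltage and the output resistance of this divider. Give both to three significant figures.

V_th = 0.224 V, R_th = 2.87 kΩ

V_th is the open-circuit tap voltage: 4.86 × 3.01/(62.2 + 3.01) = 0.224 V.
With the supply zeroed, R_s and R_g appear in parallel from the tap: R_th = R_s‖R_g = (62.2 × 3.01)/65.21 = 2.87 kΩ.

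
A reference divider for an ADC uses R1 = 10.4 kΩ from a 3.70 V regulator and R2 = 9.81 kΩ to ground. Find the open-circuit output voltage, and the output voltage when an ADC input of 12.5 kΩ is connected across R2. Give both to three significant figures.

Open-circuit: V = 3.70 × 9.81/(10.4 + 9.81) = 1.80 V.
With the load, R2 becomes R2‖R_L = 5.496 kΩ, so V = 3.70 × 5.496/15.90 = 1.28 V.

Unloaded: 1.80 V; loaded: 1.28 V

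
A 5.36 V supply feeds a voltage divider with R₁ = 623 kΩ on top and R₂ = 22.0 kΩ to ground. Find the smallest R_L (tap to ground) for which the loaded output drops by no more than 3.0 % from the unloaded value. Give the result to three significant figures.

R_L(min) ≈ 687 kΩ

Output resistance R_th = R₁‖R₂ = (623 × 22.0)/645.0 = 21.25 kΩ.
The fractional drop is R_th/(R_th + R_L); requiring this ≤ 0.0300 gives R_L ≥ R_th(1/0.0300 − 1) = 21.25 × 32.33 = 687 kΩ.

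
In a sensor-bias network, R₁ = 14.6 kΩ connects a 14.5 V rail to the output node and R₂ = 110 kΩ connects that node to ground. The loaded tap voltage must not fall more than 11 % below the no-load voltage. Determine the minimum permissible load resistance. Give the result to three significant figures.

Output resistance R_th = R₁‖R₂ = (14.6 × 110)/124.6 = 12.89 kΩ.
The fractional drop is R_th/(R_th + R_L); requiring this ≤ 0.110 gives R_L ≥ R_th(1/0.110 − 1) = 12.89 × 8.091 = 104 kΩ.

R_L(min) ≈ 104 kΩ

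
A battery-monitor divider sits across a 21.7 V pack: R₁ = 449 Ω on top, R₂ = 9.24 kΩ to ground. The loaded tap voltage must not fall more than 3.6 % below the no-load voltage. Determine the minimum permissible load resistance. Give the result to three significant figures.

Output resistance R_th = R₁‖R₂ = (449 × 9240)/9689 = 428.2 Ω.
The fractional drop is R_th/(R_th + R_L); requiring this ≤ 0.0360 gives R_L ≥ R_th(1/0.0360 − 1) = 428.2 × 26.78 = 11.5 kΩ.

R_L(min) ≈ 11.5 kΩ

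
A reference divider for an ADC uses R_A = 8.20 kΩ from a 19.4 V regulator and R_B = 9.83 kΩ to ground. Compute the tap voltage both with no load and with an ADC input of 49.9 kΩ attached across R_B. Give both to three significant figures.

Unloaded: 10.6 V; loaded: 9.71 V

Open-circuit: V = 19.4 × 9.83/(8.20 + 9.83) = 10.6 V.
With the load, R_B becomes R_B‖R_L = 8.212 kΩ, so V = 19.4 × 8.212/16.41 = 9.71 V.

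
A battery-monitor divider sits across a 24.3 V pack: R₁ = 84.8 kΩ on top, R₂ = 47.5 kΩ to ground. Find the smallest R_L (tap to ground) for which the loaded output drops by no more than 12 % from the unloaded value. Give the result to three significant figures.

R_L(min) ≈ 223 kΩ

Output resistance R_th = R₁‖R₂ = (84.8 × 47.5)/132.3 = 30.45 kΩ.
The fractional drop is R_th/(R_th + R_L); requiring this ≤ 0.120 gives R_L ≥ R_th(1/0.120 − 1) = 30.45 × 7.333 = 223 kΩ.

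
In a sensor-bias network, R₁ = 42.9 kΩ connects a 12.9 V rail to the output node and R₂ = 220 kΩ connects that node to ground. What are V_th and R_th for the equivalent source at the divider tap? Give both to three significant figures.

V_th is the open-circuit tap voltage: 12.9 × 220/(42.9 + 220) = 10.8 V.
With the supply zeroed, R₁ and R₂ appear in parallel from the tap: R_th = R₁‖R₂ = (42.9 × 220)/262.9 = 35.9 kΩ.

V_th = 10.8 V, R_th = 35.9 kΩ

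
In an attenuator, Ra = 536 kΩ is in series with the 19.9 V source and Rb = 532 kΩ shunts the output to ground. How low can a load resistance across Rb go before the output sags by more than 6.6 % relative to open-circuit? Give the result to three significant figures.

R_L(min) ≈ 3.78 MΩ

Output resistance R_th = Ra‖Rb = (536 × 532)/1068 = 267.0 kΩ.
The fractional drop is R_th/(R_th + R_L); requiring this ≤ 0.0660 gives R_L ≥ R_th(1/0.0660 − 1) = 267.0 × 14.15 = 3.78 MΩ.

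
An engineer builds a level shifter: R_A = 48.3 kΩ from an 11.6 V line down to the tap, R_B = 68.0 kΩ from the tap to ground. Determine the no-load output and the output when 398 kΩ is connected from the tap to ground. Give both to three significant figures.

Unloaded: 6.78 V; loaded: 6.33 V

Open-circuit: V = 11.6 × 68.0/(48.3 + 68.0) = 6.78 V.
With the load, R_B becomes R_B‖R_L = 58.08 kΩ, so V = 11.6 × 58.08/106.4 = 6.33 V.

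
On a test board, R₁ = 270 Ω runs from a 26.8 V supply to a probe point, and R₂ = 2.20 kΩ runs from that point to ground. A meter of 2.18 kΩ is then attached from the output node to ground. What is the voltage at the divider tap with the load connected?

The load sits in parallel with R₂: R₂‖R_L = (2200 × 2180) / (2200 + 2180) = 1095 Ω.
V_out = 26.8 × 1095 / (270 + 1095) = 26.8 × 1095/1365 = 21.5 V.
(Unloaded it would have been 23.9 V.)

V_out ≈ 21.5 V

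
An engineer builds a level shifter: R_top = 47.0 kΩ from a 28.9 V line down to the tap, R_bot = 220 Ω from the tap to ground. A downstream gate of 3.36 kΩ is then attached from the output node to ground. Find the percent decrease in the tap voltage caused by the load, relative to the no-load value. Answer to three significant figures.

The divider's output (Thévenin) resistance is R_top‖R_bot = 219.0 Ω.
Fractional drop under load = R_th/(R_th + R_L) = 219.0 / (219.0 + 3360) = 0.06118.
So the output falls by 6.12 %.

6.12 %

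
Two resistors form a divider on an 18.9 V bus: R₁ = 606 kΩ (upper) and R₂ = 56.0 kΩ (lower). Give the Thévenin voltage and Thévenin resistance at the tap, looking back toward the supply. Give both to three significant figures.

V_th = 1.60 V, R_th = 51.3 kΩ

V_th is the open-circuit tap voltage: 18.9 × 56.0/(606 + 56.0) = 1.60 V.
With the supply zeroed, R₁ and R₂ appear in parallel from the tap: R_th = R₁‖R₂ = (606 × 56.0)/662.0 = 51.3 kΩ.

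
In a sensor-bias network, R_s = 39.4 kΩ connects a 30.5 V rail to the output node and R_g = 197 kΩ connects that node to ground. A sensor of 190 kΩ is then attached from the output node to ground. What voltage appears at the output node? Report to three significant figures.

The load sits in parallel with R_g: R_g‖R_L = (197 × 190) / (197 + 190) = 96.72 kΩ.
V_out = 30.5 × 96.72 / (39.4 + 96.72) = 30.5 × 96.72/136.1 = 21.7 V.

V_out ≈ 21.7 V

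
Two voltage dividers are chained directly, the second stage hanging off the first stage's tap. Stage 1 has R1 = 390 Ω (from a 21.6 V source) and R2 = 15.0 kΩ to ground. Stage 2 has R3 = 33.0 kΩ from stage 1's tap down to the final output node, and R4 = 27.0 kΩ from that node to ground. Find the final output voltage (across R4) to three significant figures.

Stage 2 presents R3+R4 = 60000 Ω as a load on stage 1's tap.
Stage 1's lower leg becomes R2‖(R3+R4) = 12000 Ω, so V_mid = 21.6 × 12000/12390 = 20.92 V.
Stage 2 is itself unloaded: V_out = V_mid × R4/(R3+R4) = 20.92 × 27000/60000 = 9.41 V.

V_out ≈ 9.41 V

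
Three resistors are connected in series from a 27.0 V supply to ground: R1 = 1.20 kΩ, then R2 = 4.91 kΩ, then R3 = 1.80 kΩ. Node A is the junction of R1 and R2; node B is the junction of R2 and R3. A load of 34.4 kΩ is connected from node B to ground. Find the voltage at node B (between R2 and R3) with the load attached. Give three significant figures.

At node B, R3 is in parallel with the load: R3‖R_L = 1.710 kΩ.
Below node A the resistance is R2 + (R3‖R_L) = 6.620 kΩ, so V_A = 27.0 × 6.620/7.820 = 22.86 V.
Then V_B = V_A × (R3‖R_L)/(R2 + R3‖R_L) = 22.86 × 1.710/6.620 = 5.91 V.

V ≈ 5.91 V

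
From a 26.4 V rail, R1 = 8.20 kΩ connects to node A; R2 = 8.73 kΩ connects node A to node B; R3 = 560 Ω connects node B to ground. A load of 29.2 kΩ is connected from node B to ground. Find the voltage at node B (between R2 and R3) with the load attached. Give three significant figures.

V ≈ 0.830 V

At node B, R3 is in parallel with the load: R3‖R_L = 549.5 Ω.
Below node A the resistance is R2 + (R3‖R_L) = 9279 Ω, so V_A = 26.4 × 9279/17480 = 14.02 V.
Then V_B = V_A × (R3‖R_L)/(R2 + R3‖R_L) = 14.02 × 549.5/9279 = 0.830 V.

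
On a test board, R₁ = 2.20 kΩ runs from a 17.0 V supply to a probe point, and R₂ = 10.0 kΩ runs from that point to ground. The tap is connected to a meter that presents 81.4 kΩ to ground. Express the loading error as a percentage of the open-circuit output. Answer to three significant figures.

The divider's output (Thévenin) resistance is R₁‖R₂ = 1.803 kΩ.
Fractional drop under load = R_th/(R_th + R_L) = 1.803 / (1.803 + 81.4) = 0.02167.
So the output falls by 2.17 %.

2.17 %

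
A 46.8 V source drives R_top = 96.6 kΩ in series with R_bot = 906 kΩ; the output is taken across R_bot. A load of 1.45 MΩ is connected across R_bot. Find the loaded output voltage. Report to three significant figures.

The load sits in parallel with R_bot: R_bot‖R_L = (906 × 1450) / (906 + 1450) = 557.6 kΩ.
V_out = 46.8 × 557.6 / (96.6 + 557.6) = 46.8 × 557.6/654.2 = 39.9 V.

V_out ≈ 39.9 V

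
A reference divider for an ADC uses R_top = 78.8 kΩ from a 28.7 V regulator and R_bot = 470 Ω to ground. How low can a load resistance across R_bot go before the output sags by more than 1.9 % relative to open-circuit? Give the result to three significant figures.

R_L(min) ≈ 24.1 kΩ

Output resistance R_th = R_top‖R_bot = (78800 × 470)/79270 = 467.2 Ω.
The fractional drop is R_th/(R_th + R_L); requiring this ≤ 0.0190 gives R_L ≥ R_th(1/0.0190 − 1) = 467.2 × 51.63 = 24.1 kΩ.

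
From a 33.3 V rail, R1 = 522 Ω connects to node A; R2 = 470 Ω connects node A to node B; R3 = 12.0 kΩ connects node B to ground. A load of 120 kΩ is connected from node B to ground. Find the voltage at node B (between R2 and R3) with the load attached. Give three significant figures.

V ≈ 30.5 V

At node B, R3 is in parallel with the load: R3‖R_L = 10910 Ω.
Below node A the resistance is R2 + (R3‖R_L) = 11380 Ω, so V_A = 33.3 × 11380/11900 = 31.84 V.
Then V_B = V_A × (R3‖R_L)/(R2 + R3‖R_L) = 31.84 × 10910/11380 = 30.5 V.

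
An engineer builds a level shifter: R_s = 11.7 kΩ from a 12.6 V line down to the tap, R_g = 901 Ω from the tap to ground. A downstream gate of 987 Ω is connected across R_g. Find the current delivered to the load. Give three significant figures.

R_g‖R_L = 471.0 Ω; V_out = 12.6 × 471.0/12170 = 0.4876 V.
I_L = V_out / R_L = 0.4876 / 987 Ω = 0.494 mA.

I_L ≈ 0.494 mA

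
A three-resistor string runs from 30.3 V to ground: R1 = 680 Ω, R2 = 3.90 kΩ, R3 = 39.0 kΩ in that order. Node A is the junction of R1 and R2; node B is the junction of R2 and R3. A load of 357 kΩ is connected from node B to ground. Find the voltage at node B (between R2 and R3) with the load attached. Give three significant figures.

V ≈ 26.8 V

At node B, R3 is in parallel with the load: R3‖R_L = 35160 Ω.
Below node A the resistance is R2 + (R3‖R_L) = 39060 Ω, so V_A = 30.3 × 39060/39740 = 29.78 V.
Then V_B = V_A × (R3‖R_L)/(R2 + R3‖R_L) = 29.78 × 35160/39060 = 26.8 V.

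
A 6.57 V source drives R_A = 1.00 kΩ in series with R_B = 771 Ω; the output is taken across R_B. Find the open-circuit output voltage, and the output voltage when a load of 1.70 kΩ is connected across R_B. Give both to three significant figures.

Unloaded: 2.86 V; loaded: 2.28 V

Open-circuit: V = 6.57 × 771/(1000 + 771) = 2.86 V.
With the load, R_B becomes R_B‖R_L = 530.4 Ω, so V = 6.57 × 530.4/1530 = 2.28 V.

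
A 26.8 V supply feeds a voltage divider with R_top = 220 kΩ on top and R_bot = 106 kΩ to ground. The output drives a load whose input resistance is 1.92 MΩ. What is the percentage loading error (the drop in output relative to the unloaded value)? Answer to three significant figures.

3.59 %

The divider's output (Thévenin) resistance is R_top‖R_bot = 71.53 kΩ.
Fractional drop under load = R_th/(R_th + R_L) = 71.53 / (71.53 + 1920) = 0.03592.
So the output falls by 3.59 %.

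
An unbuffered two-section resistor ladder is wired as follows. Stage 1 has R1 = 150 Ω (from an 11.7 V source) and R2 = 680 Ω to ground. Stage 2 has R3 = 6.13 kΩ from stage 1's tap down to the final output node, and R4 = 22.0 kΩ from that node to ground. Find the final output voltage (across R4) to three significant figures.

V_out ≈ 7.46 V

Stage 2 presents R3+R4 = 28130 Ω as a load on stage 1's tap.
Stage 1's lower leg becomes R2‖(R3+R4) = 664.0 Ω, so V_mid = 11.7 × 664.0/814.0 = 9.544 V.
Stage 2 is itself unloaded: V_out = V_mid × R4/(R3+R4) = 9.544 × 22000/28130 = 7.46 V.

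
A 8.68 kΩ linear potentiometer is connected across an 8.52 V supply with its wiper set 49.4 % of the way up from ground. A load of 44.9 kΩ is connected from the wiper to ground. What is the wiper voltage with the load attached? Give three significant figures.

V ≈ 4.01 V

The wiper splits the pot into (1−α)R = 4.392 kΩ above and αR = 4.288 kΩ below.
Lower section ‖ load = 3.914 kΩ.
V_wiper = 8.52 × 3.914/(4.392 + 3.914) = 4.01 V.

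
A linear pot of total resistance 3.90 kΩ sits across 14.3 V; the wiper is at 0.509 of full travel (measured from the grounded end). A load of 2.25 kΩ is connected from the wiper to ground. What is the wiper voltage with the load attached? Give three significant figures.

V ≈ 5.08 V

The wiper splits the pot into (1−α)R = 1.915 kΩ above and αR = 1.985 kΩ below.
Lower section ‖ load = 1.055 kΩ.
V_wiper = 14.3 × 1.055/(1.915 + 1.055) = 5.08 V.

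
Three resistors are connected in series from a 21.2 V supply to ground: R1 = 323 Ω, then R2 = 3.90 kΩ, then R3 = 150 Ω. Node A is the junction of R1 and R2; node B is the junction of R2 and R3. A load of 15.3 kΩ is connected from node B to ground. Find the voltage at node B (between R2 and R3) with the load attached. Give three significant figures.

V ≈ 0.720 V

At node B, R3 is in parallel with the load: R3‖R_L = 148.5 Ω.
Below node A the resistance is R2 + (R3‖R_L) = 4049 Ω, so V_A = 21.2 × 4049/4372 = 19.63 V.
Then V_B = V_A × (R3‖R_L)/(R2 + R3‖R_L) = 19.63 × 148.5/4049 = 0.720 V.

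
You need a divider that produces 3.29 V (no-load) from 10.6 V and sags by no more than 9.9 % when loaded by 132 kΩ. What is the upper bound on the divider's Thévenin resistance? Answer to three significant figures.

R_th ≤ 14.5 kΩ

Loading drop = R_th/(R_th + R_L) ≤ 0.0990, so R_th ≤ R_L · ε/(1−ε) = 132 kΩ × 0.0990/0.9010 = 14.5 kΩ.
(Any R1, R2 with R2/(R1+R2) = 0.310 and R1‖R2 ≤ 14.5 kΩ will meet the spec.)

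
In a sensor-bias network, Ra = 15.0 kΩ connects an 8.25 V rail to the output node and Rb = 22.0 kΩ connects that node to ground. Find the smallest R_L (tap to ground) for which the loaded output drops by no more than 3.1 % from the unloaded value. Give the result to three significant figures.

Output resistance R_th = Ra‖Rb = (15.0 × 22.0)/37.00 = 8.919 kΩ.
The fractional drop is R_th/(R_th + R_L); requiring this ≤ 0.0310 gives R_L ≥ R_th(1/0.0310 − 1) = 8.919 × 31.26 = 279 kΩ.

R_L(min) ≈ 279 kΩ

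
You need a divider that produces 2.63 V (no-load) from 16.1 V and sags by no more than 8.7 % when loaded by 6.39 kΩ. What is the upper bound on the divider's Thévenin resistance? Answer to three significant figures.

Loading drop = R_th/(R_th + R_L) ≤ 0.0870, so R_th ≤ R_L · ε/(1−ε) = 6.39 kΩ × 0.0870/0.9130 = 609 Ω.
(Any R1, R2 with R2/(R1+R2) = 0.163 and R1‖R2 ≤ 609 Ω will meet the spec.)

R_th ≤ 609 Ω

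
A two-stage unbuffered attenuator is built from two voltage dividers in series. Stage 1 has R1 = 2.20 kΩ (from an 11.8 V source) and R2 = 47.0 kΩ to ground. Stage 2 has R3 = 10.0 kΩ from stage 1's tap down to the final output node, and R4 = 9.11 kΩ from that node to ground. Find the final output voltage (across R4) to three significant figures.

Stage 2 presents R3+R4 = 19.11 kΩ as a load on stage 1's tap.
Stage 1's lower leg becomes R2‖(R3+R4) = 13.59 kΩ, so V_mid = 11.8 × 13.59/15.79 = 10.16 V.
Stage 2 is itself unloaded: V_out = V_mid × R4/(R3+R4) = 10.16 × 9.11/19.11 = 4.84 V.

V_out ≈ 4.84 V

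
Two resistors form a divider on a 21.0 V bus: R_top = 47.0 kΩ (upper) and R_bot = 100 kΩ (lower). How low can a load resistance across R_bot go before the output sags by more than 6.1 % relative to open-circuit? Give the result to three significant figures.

Output resistance R_th = R_top‖R_bot = (47.0 × 100)/147.0 = 31.97 kΩ.
The fractional drop is R_th/(R_th + R_L); requiring this ≤ 0.0610 gives R_L ≥ R_th(1/0.0610 − 1) = 31.97 × 15.39 = 492 kΩ.

R_L(min) ≈ 492 kΩ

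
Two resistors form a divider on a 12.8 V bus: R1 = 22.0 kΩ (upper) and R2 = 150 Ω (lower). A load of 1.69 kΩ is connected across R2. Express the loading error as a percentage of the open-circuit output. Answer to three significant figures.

8.10 %

The divider's output (Thévenin) resistance is R1‖R2 = 149.0 Ω.
Fractional drop under load = R_th/(R_th + R_L) = 149.0 / (149.0 + 1690) = 0.08101.
So the output falls by 8.10 %.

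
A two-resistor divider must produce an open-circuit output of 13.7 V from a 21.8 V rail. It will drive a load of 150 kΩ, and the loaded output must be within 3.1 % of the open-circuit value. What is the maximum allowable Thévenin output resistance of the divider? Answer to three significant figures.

R_th ≤ 4.80 kΩ

Loading drop = R_th/(R_th + R_L) ≤ 0.0310, so R_th ≤ R_L · ε/(1−ε) = 150 kΩ × 0.0310/0.9690 = 4.80 kΩ.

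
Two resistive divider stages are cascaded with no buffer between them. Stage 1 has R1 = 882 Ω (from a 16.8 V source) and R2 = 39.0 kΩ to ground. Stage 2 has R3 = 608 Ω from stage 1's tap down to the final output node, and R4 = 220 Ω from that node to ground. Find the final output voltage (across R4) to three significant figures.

Stage 2 presents R3+R4 = 828.0 Ω as a load on stage 1's tap.
Stage 1's lower leg becomes R2‖(R3+R4) = 810.8 Ω, so V_mid = 16.8 × 810.8/1693 = 8.047 V.
Stage 2 is itself unloaded: V_out = V_mid × R4/(R3+R4) = 8.047 × 220/828.0 = 2.14 V.

V_out ≈ 2.14 V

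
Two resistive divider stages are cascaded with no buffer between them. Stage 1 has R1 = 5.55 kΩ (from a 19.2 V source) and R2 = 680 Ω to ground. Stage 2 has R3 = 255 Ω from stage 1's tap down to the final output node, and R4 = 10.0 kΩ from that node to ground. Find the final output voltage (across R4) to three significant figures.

Stage 2 presents R3+R4 = 10260 Ω as a load on stage 1's tap.
Stage 1's lower leg becomes R2‖(R3+R4) = 637.7 Ω, so V_mid = 19.2 × 637.7/6188 = 1.979 V.
Stage 2 is itself unloaded: V_out = V_mid × R4/(R3+R4) = 1.979 × 10000/10260 = 1.93 V.

V_out ≈ 1.93 V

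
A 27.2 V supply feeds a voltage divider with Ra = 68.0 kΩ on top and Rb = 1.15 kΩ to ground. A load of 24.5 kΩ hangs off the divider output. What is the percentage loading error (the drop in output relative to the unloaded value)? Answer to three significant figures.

The divider's output (Thévenin) resistance is Ra‖Rb = 1.131 kΩ.
Fractional drop under load = R_th/(R_th + R_L) = 1.131 / (1.131 + 24.5) = 0.04412.
So the output falls by 4.41 %.

4.41 %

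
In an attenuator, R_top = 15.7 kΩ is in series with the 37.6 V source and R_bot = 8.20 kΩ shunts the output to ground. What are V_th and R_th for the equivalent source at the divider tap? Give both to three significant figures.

V_th is the open-circuit tap voltage: 37.6 × 8.20/(15.7 + 8.20) = 12.9 V.
With the supply zeroed, R_top and R_bot appear in parallel from the tap: R_th = R_top‖R_bot = (15.7 × 8.20)/23.90 = 5.39 kΩ.

V_th = 12.9 V, R_th = 5.39 kΩ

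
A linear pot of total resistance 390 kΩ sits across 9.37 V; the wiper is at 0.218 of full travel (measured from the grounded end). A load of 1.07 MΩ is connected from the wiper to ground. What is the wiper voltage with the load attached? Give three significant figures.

V ≈ 1.92 V

The wiper splits the pot into (1−α)R = 305.0 kΩ above and αR = 85.02 kΩ below.
Lower section ‖ load = 78.76 kΩ.
V_wiper = 9.37 × 78.76/(305.0 + 78.76) = 1.92 V.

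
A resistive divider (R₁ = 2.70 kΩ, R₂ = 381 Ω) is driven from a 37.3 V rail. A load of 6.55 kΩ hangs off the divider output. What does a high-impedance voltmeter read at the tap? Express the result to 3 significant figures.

V_out ≈ 4.39 V

The load sits in parallel with R₂: R₂‖R_L = (381 × 6550) / (381 + 6550) = 360.1 Ω.
V_out = 37.3 × 360.1 / (2700 + 360.1) = 37.3 × 360.1/3060 = 4.39 V.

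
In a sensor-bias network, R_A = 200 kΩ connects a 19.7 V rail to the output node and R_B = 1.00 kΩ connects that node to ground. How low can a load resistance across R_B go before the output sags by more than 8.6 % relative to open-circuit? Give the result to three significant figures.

R_L(min) ≈ 10.6 kΩ

Output resistance R_th = R_A‖R_B = (200000 × 1000)/201000 = 995.0 Ω.
The fractional drop is R_th/(R_th + R_L); requiring this ≤ 0.0860 gives R_L ≥ R_th(1/0.0860 − 1) = 995.0 × 10.63 = 10.6 kΩ.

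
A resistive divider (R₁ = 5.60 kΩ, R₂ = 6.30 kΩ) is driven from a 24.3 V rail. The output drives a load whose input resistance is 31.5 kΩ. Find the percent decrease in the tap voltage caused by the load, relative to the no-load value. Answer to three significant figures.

The divider's output (Thévenin) resistance is R₁‖R₂ = 2.965 kΩ.
Fractional drop under load = R_th/(R_th + R_L) = 2.965 / (2.965 + 31.5) = 0.08602.
So the output falls by 8.60 %.

8.60 %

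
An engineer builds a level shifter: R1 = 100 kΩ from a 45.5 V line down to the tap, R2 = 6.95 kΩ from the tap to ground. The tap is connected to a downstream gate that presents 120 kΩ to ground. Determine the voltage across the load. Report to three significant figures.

V_out ≈ 2.80 V

The load sits in parallel with R2: R2‖R_L = (6.95 × 120) / (6.95 + 120) = 6.570 kΩ.
V_out = 45.5 × 6.570 / (100 + 6.570) = 45.5 × 6.570/106.6 = 2.80 V.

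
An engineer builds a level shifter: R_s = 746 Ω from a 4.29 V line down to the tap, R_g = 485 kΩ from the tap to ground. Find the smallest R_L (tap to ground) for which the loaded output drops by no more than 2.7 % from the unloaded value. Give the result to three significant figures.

R_L(min) ≈ 26.8 kΩ

Output resistance R_th = R_s‖R_g = (746 × 485000)/485700 = 744.9 Ω.
The fractional drop is R_th/(R_th + R_L); requiring this ≤ 0.0270 gives R_L ≥ R_th(1/0.0270 − 1) = 744.9 × 36.04 = 26.8 kΩ.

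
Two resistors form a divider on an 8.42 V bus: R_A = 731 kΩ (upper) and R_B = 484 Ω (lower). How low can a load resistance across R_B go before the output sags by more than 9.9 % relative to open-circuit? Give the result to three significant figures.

R_L(min) ≈ 4.40 kΩ

Output resistance R_th = R_A‖R_B = (731000 × 484)/731500 = 483.7 Ω.
The fractional drop is R_th/(R_th + R_L); requiring this ≤ 0.0990 gives R_L ≥ R_th(1/0.0990 − 1) = 483.7 × 9.101 = 4.40 kΩ.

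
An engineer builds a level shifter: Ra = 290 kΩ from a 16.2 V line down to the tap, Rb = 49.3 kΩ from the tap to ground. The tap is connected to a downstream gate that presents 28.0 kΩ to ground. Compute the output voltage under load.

V_out ≈ 0.940 V

The load sits in parallel with Rb: Rb‖R_L = (49.3 × 28.0) / (49.3 + 28.0) = 17.86 kΩ.
V_out = 16.2 × 17.86 / (290 + 17.86) = 16.2 × 17.86/307.9 = 0.940 V.
(Unloaded it would have been 2.35 V.)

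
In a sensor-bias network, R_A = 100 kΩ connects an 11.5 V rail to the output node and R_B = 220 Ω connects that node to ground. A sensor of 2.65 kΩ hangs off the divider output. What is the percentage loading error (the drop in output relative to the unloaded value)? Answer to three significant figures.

7.65 %

The divider's output (Thévenin) resistance is R_A‖R_B = 219.5 Ω.
Fractional drop under load = R_th/(R_th + R_L) = 219.5 / (219.5 + 2650) = 0.07650.
So the output falls by 7.65 %.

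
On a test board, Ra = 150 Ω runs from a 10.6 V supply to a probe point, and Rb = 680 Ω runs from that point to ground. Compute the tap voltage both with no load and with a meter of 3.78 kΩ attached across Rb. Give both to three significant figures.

Unloaded: 8.68 V; loaded: 8.41 V

Open-circuit: V = 10.6 × 680/(150 + 680) = 8.68 V.
With the load, Rb becomes Rb‖R_L = 576.3 Ω, so V = 10.6 × 576.3/726.3 = 8.41 V.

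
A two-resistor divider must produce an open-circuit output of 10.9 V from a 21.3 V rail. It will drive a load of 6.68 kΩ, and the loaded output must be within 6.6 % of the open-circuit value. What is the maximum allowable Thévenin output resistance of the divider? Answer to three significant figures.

Loading drop = R_th/(R_th + R_L) ≤ 0.0660, so R_th ≤ R_L · ε/(1−ε) = 6.68 kΩ × 0.0660/0.9340 = 472 Ω.

R_th ≤ 472 Ω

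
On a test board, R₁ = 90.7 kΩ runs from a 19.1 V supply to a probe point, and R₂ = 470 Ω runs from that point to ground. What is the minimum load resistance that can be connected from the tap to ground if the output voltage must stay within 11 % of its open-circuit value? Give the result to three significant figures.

R_L(min) ≈ 3.78 kΩ

Output resistance R_th = R₁‖R₂ = (90700 × 470)/91170 = 467.6 Ω.
The fractional drop is R_th/(R_th + R_L); requiring this ≤ 0.110 gives R_L ≥ R_th(1/0.110 − 1) = 467.6 × 8.091 = 3.78 kΩ.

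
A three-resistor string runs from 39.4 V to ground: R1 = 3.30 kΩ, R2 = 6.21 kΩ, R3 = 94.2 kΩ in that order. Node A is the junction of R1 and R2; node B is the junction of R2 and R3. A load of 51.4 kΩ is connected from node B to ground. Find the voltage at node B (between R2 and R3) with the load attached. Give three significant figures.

V ≈ 30.6 V

At node B, R3 is in parallel with the load: R3‖R_L = 33.25 kΩ.
Below node A the resistance is R2 + (R3‖R_L) = 39.46 kΩ, so V_A = 39.4 × 39.46/42.76 = 36.36 V.
Then V_B = V_A × (R3‖R_L)/(R2 + R3‖R_L) = 36.36 × 33.25/39.46 = 30.6 V.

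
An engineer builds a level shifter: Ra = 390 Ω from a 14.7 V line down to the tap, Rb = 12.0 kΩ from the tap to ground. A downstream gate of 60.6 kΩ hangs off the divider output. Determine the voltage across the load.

The load sits in parallel with Rb: Rb‖R_L = (12000 × 60600) / (12000 + 60600) = 10020 Ω.
V_out = 14.7 × 10020 / (390 + 10020) = 14.7 × 10020/10410 = 14.1 V.

V_out ≈ 14.1 V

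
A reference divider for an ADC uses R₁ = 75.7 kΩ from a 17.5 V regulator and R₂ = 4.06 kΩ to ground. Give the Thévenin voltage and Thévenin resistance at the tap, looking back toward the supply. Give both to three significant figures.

V_th is the open-circuit tap voltage: 17.5 × 4.06/(75.7 + 4.06) = 0.891 V.
With the supply zeroed, R₁ and R₂ appear in parallel from the tap: R_th = R₁‖R₂ = (75.7 × 4.06)/79.76 = 3.85 kΩ.

V_th = 0.891 V, R_th = 3.85 kΩ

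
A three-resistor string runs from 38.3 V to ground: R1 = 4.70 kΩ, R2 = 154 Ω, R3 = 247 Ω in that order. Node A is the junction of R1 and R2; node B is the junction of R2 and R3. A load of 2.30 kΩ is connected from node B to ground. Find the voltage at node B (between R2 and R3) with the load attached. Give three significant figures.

V ≈ 1.68 V

At node B, R3 is in parallel with the load: R3‖R_L = 223.0 Ω.
Below node A the resistance is R2 + (R3‖R_L) = 377.0 Ω, so V_A = 38.3 × 377.0/5077 = 2.844 V.
Then V_B = V_A × (R3‖R_L)/(R2 + R3‖R_L) = 2.844 × 223.0/377.0 = 1.68 V.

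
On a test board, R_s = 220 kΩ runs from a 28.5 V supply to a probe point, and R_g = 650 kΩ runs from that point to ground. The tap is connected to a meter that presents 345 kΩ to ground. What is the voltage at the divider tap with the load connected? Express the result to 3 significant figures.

V_out ≈ 14.4 V

The load sits in parallel with R_g: R_g‖R_L = (650 × 345) / (650 + 345) = 225.4 kΩ.
V_out = 28.5 × 225.4 / (220 + 225.4) = 28.5 × 225.4/445.4 = 14.4 V.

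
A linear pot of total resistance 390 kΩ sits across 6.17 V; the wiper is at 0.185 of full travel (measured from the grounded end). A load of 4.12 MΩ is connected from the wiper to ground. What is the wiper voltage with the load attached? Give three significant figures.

The wiper splits the pot into (1−α)R = 317.9 kΩ above and αR = 72.15 kΩ below.
Lower section ‖ load = 70.91 kΩ.
V_wiper = 6.17 × 70.91/(317.9 + 70.91) = 1.13 V.

V ≈ 1.13 V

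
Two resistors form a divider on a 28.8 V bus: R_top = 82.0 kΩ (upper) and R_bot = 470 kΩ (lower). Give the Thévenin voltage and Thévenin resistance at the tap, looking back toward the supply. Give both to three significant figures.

V_th is the open-circuit tap voltage: 28.8 × 470/(82.0 + 470) = 24.5 V.
With the supply zeroed, R_top and R_bot appear in parallel from the tap: R_th = R_top‖R_bot = (82.0 × 470)/552.0 = 69.8 kΩ.

V_th = 24.5 V, R_th = 69.8 kΩ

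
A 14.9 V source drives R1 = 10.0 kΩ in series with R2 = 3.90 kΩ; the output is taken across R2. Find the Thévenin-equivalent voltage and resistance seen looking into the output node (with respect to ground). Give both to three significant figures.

V_th is the open-circuit tap voltage: 14.9 × 3.90/(10.0 + 3.90) = 4.18 V.
With the supply zeroed, R1 and R2 appear in parallel from the tap: R_th = R1‖R2 = (10.0 × 3.90)/13.90 = 2.81 kΩ.

V_th = 4.18 V, R_th = 2.81 kΩ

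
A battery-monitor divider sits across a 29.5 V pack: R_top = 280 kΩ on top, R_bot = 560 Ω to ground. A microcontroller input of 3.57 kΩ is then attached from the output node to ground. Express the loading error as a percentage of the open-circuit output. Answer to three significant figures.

13.5 %

The divider's output (Thévenin) resistance is R_top‖R_bot = 558.9 Ω.
Fractional drop under load = R_th/(R_th + R_L) = 558.9 / (558.9 + 3570) = 0.1354.
So the output falls by 13.5 %.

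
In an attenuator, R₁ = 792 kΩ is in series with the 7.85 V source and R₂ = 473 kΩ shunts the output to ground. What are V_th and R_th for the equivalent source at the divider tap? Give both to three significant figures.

V_th = 2.94 V, R_th = 296 kΩ

V_th is the open-circuit tap voltage: 7.85 × 473/(792 + 473) = 2.94 V.
With the supply zeroed, R₁ and R₂ appear in parallel from the tap: R_th = R₁‖R₂ = (792 × 473)/1265 = 296 kΩ.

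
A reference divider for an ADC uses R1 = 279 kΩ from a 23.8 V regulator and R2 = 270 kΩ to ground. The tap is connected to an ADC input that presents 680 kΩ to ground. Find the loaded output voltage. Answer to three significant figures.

V_out ≈ 9.74 V

The load sits in parallel with R2: R2‖R_L = (270 × 680) / (270 + 680) = 193.3 kΩ.
V_out = 23.8 × 193.3 / (279 + 193.3) = 23.8 × 193.3/472.3 = 9.74 V.
(Unloaded it would have been 11.7 V.)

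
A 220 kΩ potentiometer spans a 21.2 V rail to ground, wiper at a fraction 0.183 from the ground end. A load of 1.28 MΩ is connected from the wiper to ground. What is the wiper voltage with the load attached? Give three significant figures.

V ≈ 3.78 V

The wiper splits the pot into (1−α)R = 179.7 kΩ above and αR = 40.26 kΩ below.
Lower section ‖ load = 39.03 kΩ.
V_wiper = 21.2 × 39.03/(179.7 + 39.03) = 3.78 V.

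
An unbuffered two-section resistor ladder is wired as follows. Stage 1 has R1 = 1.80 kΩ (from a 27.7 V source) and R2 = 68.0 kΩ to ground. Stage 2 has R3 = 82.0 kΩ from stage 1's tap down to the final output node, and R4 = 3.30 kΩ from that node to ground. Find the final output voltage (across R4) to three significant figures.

V_out ≈ 1.02 V

Stage 2 presents R3+R4 = 85.30 kΩ as a load on stage 1's tap.
Stage 1's lower leg becomes R2‖(R3+R4) = 37.84 kΩ, so V_mid = 27.7 × 37.84/39.64 = 26.44 V.
Stage 2 is itself unloaded: V_out = V_mid × R4/(R3+R4) = 26.44 × 3.30/85.30 = 1.02 V.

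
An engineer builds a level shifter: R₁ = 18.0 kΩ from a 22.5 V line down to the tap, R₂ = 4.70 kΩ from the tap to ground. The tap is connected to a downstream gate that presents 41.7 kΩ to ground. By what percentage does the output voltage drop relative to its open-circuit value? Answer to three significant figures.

8.20 %

The divider's output (Thévenin) resistance is R₁‖R₂ = 3.727 kΩ.
Fractional drop under load = R_th/(R_th + R_L) = 3.727 / (3.727 + 41.7) = 0.08204.
So the output falls by 8.20 %.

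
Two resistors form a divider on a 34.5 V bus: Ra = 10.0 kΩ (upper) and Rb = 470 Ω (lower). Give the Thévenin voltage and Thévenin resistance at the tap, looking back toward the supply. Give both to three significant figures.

V_th = 1.55 V, R_th = 449 Ω

V_th is the open-circuit tap voltage: 34.5 × 470/(10000 + 470) = 1.55 V.
With the supply zeroed, Ra and Rb appear in parallel from the tap: R_th = Ra‖Rb = (10000 × 470)/10470 = 449 Ω.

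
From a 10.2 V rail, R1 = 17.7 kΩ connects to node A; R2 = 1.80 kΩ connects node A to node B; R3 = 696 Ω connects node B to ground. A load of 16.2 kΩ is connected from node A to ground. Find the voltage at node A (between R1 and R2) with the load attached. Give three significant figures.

V ≈ 1.11 V

Below node A the series string R2+R3 = 2496 Ω sits in parallel with the 16200 Ω load: 2163 Ω.
V_A = 10.2 × 2163/(17700 + 2163) = 1.11 V.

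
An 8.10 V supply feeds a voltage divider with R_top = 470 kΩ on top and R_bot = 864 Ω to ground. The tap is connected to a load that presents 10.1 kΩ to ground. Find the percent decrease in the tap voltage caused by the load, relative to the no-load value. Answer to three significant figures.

The divider's output (Thévenin) resistance is R_top‖R_bot = 862.4 Ω.
Fractional drop under load = R_th/(R_th + R_L) = 862.4 / (862.4 + 10100) = 0.07867.
So the output falls by 7.87 %.

7.87 %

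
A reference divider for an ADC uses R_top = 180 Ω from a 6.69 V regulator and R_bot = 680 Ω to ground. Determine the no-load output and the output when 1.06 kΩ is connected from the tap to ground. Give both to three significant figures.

Open-circuit: V = 6.69 × 680/(180 + 680) = 5.29 V.
With the load, R_bot becomes R_bot‖R_L = 414.3 Ω, so V = 6.69 × 414.3/594.3 = 4.66 V.

Unloaded: 5.29 V; loaded: 4.66 V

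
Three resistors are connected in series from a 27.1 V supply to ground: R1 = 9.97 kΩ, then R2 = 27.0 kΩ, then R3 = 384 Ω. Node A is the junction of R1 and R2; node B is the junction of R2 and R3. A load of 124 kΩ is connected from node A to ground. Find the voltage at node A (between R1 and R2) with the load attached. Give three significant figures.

V ≈ 18.8 V

Below node A the series string R2+R3 = 27380 Ω sits in parallel with the 124000 Ω load: 22430 Ω.
V_A = 27.1 × 22430/(9970 + 22430) = 18.8 V.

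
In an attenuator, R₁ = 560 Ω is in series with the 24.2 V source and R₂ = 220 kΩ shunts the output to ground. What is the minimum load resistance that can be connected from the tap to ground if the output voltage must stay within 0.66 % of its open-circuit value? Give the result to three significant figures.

Output resistance R_th = R₁‖R₂ = (560 × 220000)/220600 = 558.6 Ω.
The fractional drop is R_th/(R_th + R_L); requiring this ≤ 0.00660 gives R_L ≥ R_th(1/0.00660 − 1) = 558.6 × 150.5 = 84.1 kΩ.

R_L(min) ≈ 84.1 kΩ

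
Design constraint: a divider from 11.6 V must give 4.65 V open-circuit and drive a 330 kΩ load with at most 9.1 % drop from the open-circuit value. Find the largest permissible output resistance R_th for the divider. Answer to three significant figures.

Loading drop = R_th/(R_th + R_L) ≤ 0.0910, so R_th ≤ R_L · ε/(1−ε) = 330 kΩ × 0.0910/0.9090 = 33.0 kΩ.

R_th ≤ 33.0 kΩ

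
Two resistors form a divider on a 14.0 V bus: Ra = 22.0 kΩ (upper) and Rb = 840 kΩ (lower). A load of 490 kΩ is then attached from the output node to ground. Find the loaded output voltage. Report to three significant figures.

The load sits in parallel with Rb: Rb‖R_L = (840 × 490) / (840 + 490) = 309.5 kΩ.
V_out = 14.0 × 309.5 / (22.0 + 309.5) = 14.0 × 309.5/331.5 = 13.1 V.

V_out ≈ 13.1 V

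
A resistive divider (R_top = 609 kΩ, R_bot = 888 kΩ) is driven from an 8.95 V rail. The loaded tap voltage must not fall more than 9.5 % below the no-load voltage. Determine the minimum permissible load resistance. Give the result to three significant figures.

Output resistance R_th = R_top‖R_bot = (609 × 888)/1497 = 361.3 kΩ.
The fractional drop is R_th/(R_th + R_L); requiring this ≤ 0.0950 gives R_L ≥ R_th(1/0.0950 − 1) = 361.3 × 9.526 = 3.44 MΩ.

R_L(min) ≈ 3.44 MΩ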